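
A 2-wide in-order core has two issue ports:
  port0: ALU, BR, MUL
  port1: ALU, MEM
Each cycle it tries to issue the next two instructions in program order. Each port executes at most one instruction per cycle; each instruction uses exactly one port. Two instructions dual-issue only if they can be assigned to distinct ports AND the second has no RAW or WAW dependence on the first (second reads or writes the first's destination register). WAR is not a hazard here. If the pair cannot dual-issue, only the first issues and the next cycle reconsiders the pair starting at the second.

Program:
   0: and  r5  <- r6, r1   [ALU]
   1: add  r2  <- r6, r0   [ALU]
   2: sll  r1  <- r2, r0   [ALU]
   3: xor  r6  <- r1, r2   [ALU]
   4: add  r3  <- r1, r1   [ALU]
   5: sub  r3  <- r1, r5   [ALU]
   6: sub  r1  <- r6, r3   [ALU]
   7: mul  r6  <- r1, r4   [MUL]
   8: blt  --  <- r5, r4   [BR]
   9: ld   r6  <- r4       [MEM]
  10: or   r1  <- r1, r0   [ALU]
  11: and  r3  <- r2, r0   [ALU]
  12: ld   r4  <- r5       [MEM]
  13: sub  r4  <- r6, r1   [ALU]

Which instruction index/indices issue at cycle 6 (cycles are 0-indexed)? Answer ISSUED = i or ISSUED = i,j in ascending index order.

ISSUED = 8,9

t=0 i0+i1:and.ALU;add.ALU ; 2-wide
t=1 i2:sll.ALU ; RAW r1
t=2 i3+i4:xor.ALU;add.ALU ; 2-wide
t=3 i5:sub.ALU ; RAW r3
t=4 i6:sub.ALU ; RAW r1
t=5 i7:mul.MUL ; no-port MUL/BR
t=6 i8+i9:blt.BR;ld.MEM ; 2-wide
t=7 i10+i11:or.ALU;and.ALU ; 2-wide
t=8 i12:ld.MEM ; WAW r4
t=9 i13:sub.ALU ; tail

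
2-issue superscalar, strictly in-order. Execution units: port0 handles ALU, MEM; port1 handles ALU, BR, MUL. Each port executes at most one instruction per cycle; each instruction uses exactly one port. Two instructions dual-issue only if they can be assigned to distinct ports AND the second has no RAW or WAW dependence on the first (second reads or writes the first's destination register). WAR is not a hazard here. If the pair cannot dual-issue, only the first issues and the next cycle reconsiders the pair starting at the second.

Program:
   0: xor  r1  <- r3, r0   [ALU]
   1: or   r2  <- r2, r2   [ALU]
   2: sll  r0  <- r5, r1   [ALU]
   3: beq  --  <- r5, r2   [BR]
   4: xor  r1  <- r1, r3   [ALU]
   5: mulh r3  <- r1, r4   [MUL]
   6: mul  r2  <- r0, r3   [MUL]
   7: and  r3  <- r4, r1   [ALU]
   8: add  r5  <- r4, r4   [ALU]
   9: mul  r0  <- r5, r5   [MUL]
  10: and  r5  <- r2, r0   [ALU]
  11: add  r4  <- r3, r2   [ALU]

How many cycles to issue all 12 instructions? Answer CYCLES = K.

CYCLES = 8

#0 head=0: xor+or i0+i1 pair
#1 head=2: sll+beq i2+i3 pair
#2 head=4: xor i4 RAW r1
#3 head=5: mulh i5 no-port MUL/MUL
#4 head=6: mul+and i6+i7 pair
#5 head=8: add i8 RAW r5
#6 head=9: mul i9 RAW r0
#7 head=10: and+add i10+i11 pair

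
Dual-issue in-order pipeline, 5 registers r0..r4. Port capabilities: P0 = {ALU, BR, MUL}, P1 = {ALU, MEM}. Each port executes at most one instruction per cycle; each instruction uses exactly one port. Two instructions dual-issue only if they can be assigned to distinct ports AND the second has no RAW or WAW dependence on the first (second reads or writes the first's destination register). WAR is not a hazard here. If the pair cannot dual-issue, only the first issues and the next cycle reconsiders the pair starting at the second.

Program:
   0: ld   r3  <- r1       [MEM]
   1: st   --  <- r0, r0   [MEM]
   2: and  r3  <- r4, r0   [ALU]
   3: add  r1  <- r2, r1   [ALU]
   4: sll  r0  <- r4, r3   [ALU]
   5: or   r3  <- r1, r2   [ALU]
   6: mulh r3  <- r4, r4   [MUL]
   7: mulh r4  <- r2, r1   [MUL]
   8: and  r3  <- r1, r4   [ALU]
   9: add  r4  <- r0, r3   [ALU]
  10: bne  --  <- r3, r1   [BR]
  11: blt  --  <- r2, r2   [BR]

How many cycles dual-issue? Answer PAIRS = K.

#0 head=0: ld.MEM i0 no-port MEM/MEM
#1 head=1: st.MEM;and.ALU i1+i2 pair
#2 head=3: add.ALU;sll.ALU i3+i4 pair
#3 head=5: or.ALU i5 WAW r3
#4 head=6: mulh.MUL i6 no-port MUL/MUL
#5 head=7: mulh.MUL i7 RAW r4
#6 head=8: and.ALU i8 RAW r3
#7 head=9: add.ALU;bne.BR i9+i10 pair
#8 head=11: blt.BR i11 tail

PAIRS = 3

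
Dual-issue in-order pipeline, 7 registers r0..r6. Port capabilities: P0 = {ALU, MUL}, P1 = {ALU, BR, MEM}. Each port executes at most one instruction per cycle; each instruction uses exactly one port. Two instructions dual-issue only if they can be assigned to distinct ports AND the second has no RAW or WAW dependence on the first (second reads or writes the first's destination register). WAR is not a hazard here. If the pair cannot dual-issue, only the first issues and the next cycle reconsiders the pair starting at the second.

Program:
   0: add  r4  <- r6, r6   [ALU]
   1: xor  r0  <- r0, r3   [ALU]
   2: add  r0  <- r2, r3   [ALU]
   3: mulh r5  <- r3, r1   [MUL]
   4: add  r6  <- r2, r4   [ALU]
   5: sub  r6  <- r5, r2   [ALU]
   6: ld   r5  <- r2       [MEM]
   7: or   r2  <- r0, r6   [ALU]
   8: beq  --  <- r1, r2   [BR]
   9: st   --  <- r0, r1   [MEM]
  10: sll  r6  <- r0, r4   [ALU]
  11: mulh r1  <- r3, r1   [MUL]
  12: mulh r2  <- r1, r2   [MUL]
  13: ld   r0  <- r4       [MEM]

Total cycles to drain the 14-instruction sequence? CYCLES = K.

  cy0 -> i0,i1 (add.ALU xor.ALU) 2-wide
  cy1 -> i2,i3 (add.ALU mulh.MUL) 2-wide
  cy2 -> i4 (add.ALU) WAW r6
  cy3 -> i5,i6 (sub.ALU ld.MEM) 2-wide
  cy4 -> i7 (or.ALU) RAW r2
  cy5 -> i8 (beq.BR) no-port BR/MEM
  cy6 -> i9,i10 (st.MEM sll.ALU) 2-wide
  cy7 -> i11 (mulh.MUL) no-port MUL/MUL
  cy8 -> i12,i13 (mulh.MUL ld.MEM) 2-wide

CYCLES = 9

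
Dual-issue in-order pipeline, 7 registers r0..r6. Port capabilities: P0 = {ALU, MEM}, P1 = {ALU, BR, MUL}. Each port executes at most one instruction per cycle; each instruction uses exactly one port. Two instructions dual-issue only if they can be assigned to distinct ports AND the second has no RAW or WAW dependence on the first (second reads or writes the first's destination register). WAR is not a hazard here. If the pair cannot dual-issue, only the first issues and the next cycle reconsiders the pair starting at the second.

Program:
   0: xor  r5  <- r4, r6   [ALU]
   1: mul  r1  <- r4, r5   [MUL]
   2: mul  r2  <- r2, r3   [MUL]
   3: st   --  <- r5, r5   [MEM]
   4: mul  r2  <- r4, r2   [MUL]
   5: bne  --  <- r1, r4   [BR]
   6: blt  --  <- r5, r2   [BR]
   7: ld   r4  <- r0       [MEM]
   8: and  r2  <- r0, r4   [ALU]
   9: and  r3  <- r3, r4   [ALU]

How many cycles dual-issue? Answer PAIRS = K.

  cy0 -> i0 (xor) RAW r5
  cy1 -> i1 (mul) no-port MUL/MUL
  cy2 -> i2/i3 (mul st) dual
  cy3 -> i4 (mul) no-port MUL/BR
  cy4 -> i5 (bne) no-port BR/BR
  cy5 -> i6/i7 (blt ld) dual
  cy6 -> i8/i9 (and and) dual

PAIRS = 3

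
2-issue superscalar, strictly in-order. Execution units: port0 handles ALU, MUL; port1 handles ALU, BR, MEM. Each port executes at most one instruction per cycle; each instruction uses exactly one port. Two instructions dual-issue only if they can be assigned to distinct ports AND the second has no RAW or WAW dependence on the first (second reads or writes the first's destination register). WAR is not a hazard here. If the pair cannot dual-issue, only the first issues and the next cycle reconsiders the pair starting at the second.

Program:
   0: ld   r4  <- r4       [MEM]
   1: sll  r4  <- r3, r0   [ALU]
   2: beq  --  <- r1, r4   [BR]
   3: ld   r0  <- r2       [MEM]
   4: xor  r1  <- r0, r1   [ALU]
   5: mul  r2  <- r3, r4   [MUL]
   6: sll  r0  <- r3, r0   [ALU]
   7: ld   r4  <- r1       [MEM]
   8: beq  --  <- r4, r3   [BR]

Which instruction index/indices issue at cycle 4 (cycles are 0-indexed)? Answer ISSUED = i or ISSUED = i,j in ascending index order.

ISSUED = 4,5

#0 head=0: ld i0 WAW r4
#1 head=1: sll i1 RAW r4
#2 head=2: beq i2 no-port BR/MEM
#3 head=3: ld i3 RAW r0
#4 head=4: xor+mul i4&i5 dual
#5 head=6: sll+ld i6&i7 dual
#6 head=8: beq i8 tail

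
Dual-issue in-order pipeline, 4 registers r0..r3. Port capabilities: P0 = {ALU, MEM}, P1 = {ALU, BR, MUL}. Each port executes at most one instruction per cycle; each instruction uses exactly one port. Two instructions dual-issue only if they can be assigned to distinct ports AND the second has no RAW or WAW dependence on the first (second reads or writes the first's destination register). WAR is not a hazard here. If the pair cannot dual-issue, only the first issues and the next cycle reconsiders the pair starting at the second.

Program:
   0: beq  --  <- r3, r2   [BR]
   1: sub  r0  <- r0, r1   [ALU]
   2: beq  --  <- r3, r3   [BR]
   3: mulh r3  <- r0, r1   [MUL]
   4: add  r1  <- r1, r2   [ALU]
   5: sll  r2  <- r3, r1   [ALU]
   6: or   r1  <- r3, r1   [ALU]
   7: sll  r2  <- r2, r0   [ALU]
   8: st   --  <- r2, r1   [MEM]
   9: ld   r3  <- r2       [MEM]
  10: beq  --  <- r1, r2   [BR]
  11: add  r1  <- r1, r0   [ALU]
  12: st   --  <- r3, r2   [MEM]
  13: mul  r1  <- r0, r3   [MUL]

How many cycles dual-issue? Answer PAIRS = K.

PAIRS = 5

c0: i0&i1 beq.BR/sub.ALU  2-wide
c1: i2 beq.BR  no-port BR/MUL
c2: i3&i4 mulh.MUL/add.ALU  2-wide
c3: i5&i6 sll.ALU/or.ALU  2-wide
c4: i7 sll.ALU  RAW r2
c5: i8 st.MEM  no-port MEM/MEM
c6: i9&i10 ld.MEM/beq.BR  2-wide
c7: i11&i12 add.ALU/st.MEM  2-wide
c8: i13 mul.MUL  tail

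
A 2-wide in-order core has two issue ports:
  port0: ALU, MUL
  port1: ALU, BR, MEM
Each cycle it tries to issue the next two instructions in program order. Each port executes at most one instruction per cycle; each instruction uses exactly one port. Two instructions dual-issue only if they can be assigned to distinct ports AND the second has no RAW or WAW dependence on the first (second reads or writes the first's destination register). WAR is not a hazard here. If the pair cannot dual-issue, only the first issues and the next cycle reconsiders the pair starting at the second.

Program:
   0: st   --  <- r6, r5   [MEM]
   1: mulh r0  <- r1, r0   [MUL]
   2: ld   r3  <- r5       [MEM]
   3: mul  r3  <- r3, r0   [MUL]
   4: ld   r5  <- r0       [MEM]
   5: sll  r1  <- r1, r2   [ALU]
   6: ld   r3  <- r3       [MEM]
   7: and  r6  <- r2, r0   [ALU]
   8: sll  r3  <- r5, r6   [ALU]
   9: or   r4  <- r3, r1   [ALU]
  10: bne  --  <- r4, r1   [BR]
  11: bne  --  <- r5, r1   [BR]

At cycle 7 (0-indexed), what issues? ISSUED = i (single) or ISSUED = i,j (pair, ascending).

ISSUED = 10

  cy0 -> i0,i1 (st.MEM mulh.MUL) 2-wide
  cy1 -> i2 (ld.MEM) RAW+WAW r3
  cy2 -> i3,i4 (mul.MUL ld.MEM) 2-wide
  cy3 -> i5,i6 (sll.ALU ld.MEM) 2-wide
  cy4 -> i7 (and.ALU) RAW r6
  cy5 -> i8 (sll.ALU) RAW r3
  cy6 -> i9 (or.ALU) RAW r4
  cy7 -> i10 (bne.BR) no-port BR/BR
  cy8 -> i11 (bne.BR) tail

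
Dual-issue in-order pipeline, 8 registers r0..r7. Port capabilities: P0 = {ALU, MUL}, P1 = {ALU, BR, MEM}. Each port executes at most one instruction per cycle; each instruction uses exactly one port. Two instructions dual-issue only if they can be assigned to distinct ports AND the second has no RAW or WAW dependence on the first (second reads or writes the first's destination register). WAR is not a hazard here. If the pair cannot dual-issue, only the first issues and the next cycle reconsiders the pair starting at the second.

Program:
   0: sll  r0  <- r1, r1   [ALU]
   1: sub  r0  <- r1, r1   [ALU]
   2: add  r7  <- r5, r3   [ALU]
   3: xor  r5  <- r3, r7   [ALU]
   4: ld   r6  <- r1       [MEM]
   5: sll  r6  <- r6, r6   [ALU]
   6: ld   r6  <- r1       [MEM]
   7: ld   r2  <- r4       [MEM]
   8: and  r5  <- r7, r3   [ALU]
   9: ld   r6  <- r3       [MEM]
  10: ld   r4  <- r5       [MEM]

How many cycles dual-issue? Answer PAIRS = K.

#0 head=0: sll i0 WAW r0
#1 head=1: sub+add i1,i2 2-wide
#2 head=3: xor+ld i3,i4 2-wide
#3 head=5: sll i5 WAW r6
#4 head=6: ld i6 no-port MEM/MEM
#5 head=7: ld+and i7,i8 2-wide
#6 head=9: ld i9 no-port MEM/MEM
#7 head=10: ld i10 tail

PAIRS = 3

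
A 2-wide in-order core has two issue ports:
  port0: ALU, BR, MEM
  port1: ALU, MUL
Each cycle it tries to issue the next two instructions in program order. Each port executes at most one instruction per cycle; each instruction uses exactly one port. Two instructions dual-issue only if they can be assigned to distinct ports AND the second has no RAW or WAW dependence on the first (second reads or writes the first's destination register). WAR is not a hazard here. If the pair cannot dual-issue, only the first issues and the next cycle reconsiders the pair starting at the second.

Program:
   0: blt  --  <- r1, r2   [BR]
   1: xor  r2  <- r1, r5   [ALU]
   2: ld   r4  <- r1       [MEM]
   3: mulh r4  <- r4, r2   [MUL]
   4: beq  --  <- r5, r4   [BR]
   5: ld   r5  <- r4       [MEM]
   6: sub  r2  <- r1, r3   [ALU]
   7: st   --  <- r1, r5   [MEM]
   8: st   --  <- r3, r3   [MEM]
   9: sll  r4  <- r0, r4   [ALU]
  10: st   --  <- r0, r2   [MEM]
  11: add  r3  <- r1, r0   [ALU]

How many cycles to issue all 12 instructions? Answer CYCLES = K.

  cy0 -> i0/i1 (blt.BR xor.ALU) dual
  cy1 -> i2 (ld.MEM) RAW+WAW r4
  cy2 -> i3 (mulh.MUL) RAW r4
  cy3 -> i4 (beq.BR) no-port BR/MEM
  cy4 -> i5/i6 (ld.MEM sub.ALU) dual
  cy5 -> i7 (st.MEM) no-port MEM/MEM
  cy6 -> i8/i9 (st.MEM sll.ALU) dual
  cy7 -> i10/i11 (st.MEM add.ALU) dual

CYCLES = 8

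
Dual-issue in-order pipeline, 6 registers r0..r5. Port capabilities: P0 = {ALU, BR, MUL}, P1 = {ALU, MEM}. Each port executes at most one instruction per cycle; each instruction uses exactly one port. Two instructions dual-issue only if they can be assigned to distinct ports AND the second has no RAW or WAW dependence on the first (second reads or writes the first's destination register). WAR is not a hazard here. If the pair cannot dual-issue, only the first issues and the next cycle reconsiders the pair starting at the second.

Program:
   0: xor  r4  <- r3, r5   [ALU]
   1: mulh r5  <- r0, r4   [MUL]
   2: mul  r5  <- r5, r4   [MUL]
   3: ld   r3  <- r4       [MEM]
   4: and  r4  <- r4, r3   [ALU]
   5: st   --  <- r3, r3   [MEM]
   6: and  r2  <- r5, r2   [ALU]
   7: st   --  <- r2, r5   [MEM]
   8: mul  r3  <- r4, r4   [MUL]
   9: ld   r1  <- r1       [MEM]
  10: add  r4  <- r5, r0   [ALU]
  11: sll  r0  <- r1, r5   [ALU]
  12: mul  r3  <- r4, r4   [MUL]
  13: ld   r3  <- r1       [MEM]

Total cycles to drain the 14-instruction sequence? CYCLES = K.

#0 head=0: xor i0 RAW r4
#1 head=1: mulh i1 no-port MUL/MUL
#2 head=2: mul/ld i2,i3 pair
#3 head=4: and/st i4,i5 pair
#4 head=6: and i6 RAW r2
#5 head=7: st/mul i7,i8 pair
#6 head=9: ld/add i9,i10 pair
#7 head=11: sll/mul i11,i12 pair
#8 head=13: ld i13 tail

CYCLES = 9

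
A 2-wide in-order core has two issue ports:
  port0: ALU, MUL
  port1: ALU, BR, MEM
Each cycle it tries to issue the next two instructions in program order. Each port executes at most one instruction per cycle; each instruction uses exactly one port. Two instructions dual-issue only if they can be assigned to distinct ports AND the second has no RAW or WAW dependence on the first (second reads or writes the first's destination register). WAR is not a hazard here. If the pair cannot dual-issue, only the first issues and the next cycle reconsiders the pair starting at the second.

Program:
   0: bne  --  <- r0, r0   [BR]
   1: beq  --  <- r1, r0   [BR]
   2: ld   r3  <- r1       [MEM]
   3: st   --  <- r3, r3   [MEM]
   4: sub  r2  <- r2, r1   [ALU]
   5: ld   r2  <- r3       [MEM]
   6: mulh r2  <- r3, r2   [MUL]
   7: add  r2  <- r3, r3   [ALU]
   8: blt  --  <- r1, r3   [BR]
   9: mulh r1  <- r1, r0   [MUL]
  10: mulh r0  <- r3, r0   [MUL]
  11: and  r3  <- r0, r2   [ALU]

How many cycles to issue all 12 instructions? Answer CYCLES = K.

CYCLES = 10

c0: i0 bne.BR  no-port BR/BR
c1: i1 beq.BR  no-port BR/MEM
c2: i2 ld.MEM  no-port MEM/MEM
c3: i3/i4 st.MEM+sub.ALU  pair
c4: i5 ld.MEM  RAW+WAW r2
c5: i6 mulh.MUL  WAW r2
c6: i7/i8 add.ALU+blt.BR  pair
c7: i9 mulh.MUL  no-port MUL/MUL
c8: i10 mulh.MUL  RAW r0
c9: i11 and.ALU  tail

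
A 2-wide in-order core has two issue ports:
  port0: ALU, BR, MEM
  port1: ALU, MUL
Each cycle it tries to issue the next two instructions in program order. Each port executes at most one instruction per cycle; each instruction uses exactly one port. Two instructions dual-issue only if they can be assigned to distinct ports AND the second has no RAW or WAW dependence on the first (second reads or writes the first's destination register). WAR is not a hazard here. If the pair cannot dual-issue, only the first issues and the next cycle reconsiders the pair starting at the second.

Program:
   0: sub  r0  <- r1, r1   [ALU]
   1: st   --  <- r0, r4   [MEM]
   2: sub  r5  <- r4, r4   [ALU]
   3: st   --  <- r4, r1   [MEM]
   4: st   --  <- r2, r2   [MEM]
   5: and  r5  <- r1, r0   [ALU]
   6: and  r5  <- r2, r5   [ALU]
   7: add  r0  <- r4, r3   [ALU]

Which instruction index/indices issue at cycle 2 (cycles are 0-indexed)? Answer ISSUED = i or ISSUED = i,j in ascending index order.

ISSUED = 3

0. sub.ALU @i0  | RAW r0
1. st.MEM sub.ALU @i1+i2  | pair
2. st.MEM @i3  | no-port MEM/MEM
3. st.MEM and.ALU @i4+i5  | pair
4. and.ALU add.ALU @i6+i7  | pair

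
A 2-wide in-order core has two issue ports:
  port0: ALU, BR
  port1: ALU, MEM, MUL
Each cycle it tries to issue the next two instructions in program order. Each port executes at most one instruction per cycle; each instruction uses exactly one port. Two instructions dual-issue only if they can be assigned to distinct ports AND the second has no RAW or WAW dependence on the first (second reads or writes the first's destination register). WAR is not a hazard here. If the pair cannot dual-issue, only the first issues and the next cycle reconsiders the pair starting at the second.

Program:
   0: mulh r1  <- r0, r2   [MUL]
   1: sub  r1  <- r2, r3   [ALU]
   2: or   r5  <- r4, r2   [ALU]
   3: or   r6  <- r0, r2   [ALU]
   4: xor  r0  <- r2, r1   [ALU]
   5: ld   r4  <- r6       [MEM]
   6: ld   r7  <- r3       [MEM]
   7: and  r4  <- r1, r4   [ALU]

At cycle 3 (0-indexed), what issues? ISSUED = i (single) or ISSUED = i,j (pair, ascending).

0. mulh @i0  | WAW r1
1. sub+or @i1,i2  | pair
2. or+xor @i3,i4  | pair
3. ld @i5  | no-port MEM/MEM
4. ld+and @i6,i7  | pair

ISSUED = 5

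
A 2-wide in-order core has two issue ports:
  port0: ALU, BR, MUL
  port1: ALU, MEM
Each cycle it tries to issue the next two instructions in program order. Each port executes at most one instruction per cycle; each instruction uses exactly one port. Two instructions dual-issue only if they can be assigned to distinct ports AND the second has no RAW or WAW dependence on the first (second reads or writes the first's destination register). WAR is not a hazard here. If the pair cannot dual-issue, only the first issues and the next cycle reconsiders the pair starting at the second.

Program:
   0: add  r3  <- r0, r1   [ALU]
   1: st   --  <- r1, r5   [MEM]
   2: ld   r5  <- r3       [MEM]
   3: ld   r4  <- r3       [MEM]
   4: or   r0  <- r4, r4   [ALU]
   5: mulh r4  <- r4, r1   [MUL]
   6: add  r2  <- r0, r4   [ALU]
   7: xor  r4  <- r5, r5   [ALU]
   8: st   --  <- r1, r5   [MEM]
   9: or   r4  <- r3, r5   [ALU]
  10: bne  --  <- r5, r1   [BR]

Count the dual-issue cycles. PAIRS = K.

PAIRS = 4

0. add.ALU/st.MEM @i0,i1  | 2-wide
1. ld.MEM @i2  | no-port MEM/MEM
2. ld.MEM @i3  | RAW r4
3. or.ALU/mulh.MUL @i4,i5  | 2-wide
4. add.ALU/xor.ALU @i6,i7  | 2-wide
5. st.MEM/or.ALU @i8,i9  | 2-wide
6. bne.BR @i10  | tail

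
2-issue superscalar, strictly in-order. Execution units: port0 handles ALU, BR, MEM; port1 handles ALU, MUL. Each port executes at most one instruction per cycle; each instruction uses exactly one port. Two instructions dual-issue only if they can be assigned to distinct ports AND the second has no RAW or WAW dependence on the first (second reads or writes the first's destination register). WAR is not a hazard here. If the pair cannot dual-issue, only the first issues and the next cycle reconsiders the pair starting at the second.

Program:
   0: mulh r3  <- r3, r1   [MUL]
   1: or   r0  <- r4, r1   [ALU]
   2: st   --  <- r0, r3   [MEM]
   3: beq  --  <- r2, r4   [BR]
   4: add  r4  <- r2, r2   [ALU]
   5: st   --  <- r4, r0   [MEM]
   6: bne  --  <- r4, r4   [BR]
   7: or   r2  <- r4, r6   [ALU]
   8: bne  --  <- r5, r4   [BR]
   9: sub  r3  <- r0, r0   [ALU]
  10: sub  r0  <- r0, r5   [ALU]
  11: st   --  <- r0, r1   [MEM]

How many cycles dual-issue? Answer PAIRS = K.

PAIRS = 4

c0: i0+i1 mulh.MUL+or.ALU  dual
c1: i2 st.MEM  no-port MEM/BR
c2: i3+i4 beq.BR+add.ALU  dual
c3: i5 st.MEM  no-port MEM/BR
c4: i6+i7 bne.BR+or.ALU  dual
c5: i8+i9 bne.BR+sub.ALU  dual
c6: i10 sub.ALU  RAW r0
c7: i11 st.MEM  tail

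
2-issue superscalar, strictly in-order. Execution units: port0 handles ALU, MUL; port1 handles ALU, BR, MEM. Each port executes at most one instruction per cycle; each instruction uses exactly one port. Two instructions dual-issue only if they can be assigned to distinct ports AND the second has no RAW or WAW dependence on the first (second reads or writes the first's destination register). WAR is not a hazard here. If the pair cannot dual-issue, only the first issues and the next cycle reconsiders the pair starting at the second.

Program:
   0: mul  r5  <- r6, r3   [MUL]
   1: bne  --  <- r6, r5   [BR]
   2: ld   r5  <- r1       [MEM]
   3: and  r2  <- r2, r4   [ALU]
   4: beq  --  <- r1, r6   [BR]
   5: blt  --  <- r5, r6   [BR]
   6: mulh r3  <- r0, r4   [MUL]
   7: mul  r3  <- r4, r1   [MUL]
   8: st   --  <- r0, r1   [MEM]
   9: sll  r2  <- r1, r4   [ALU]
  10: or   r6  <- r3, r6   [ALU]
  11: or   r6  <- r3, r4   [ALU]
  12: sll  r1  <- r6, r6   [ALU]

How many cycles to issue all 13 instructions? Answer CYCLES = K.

t=0 i0:mul ; RAW r5
t=1 i1:bne ; no-port BR/MEM
t=2 i2&i3:ld/and ; 2-wide
t=3 i4:beq ; no-port BR/BR
t=4 i5&i6:blt/mulh ; 2-wide
t=5 i7&i8:mul/st ; 2-wide
t=6 i9&i10:sll/or ; 2-wide
t=7 i11:or ; RAW r6
t=8 i12:sll ; tail

CYCLES = 9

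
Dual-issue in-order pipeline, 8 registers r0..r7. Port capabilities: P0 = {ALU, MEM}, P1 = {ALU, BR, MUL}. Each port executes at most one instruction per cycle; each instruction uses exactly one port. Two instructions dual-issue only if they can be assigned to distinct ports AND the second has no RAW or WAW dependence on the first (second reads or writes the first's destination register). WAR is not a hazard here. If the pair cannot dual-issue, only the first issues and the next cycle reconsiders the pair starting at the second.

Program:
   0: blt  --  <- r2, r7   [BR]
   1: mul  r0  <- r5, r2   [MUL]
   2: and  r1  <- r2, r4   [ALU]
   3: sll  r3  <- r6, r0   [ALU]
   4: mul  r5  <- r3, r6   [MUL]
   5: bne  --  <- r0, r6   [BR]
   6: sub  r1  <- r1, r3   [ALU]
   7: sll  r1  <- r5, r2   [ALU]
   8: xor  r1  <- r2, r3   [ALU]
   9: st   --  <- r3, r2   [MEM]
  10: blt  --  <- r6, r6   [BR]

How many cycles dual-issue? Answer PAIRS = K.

0. blt @i0  | no-port BR/MUL
1. mul and @i1+i2  | pair
2. sll @i3  | RAW r3
3. mul @i4  | no-port MUL/BR
4. bne sub @i5+i6  | pair
5. sll @i7  | WAW r1
6. xor st @i8+i9  | pair
7. blt @i10  | tail

PAIRS = 3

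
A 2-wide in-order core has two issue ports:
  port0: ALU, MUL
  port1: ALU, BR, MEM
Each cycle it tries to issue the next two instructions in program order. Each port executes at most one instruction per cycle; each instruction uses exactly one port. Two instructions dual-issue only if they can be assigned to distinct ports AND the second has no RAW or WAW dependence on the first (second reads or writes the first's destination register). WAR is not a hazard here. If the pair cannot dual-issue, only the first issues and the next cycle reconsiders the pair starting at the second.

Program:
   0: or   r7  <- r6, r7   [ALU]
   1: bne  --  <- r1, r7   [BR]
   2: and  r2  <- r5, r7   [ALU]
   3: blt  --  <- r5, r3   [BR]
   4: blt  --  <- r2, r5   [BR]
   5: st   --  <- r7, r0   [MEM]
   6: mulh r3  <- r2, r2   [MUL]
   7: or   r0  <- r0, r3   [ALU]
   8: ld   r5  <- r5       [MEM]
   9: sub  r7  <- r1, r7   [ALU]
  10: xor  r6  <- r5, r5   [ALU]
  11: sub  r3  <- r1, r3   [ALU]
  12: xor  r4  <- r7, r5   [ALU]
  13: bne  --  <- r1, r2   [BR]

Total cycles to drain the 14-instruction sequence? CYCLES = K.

CYCLES = 9

0. or @i0  | RAW r7
1. bne;and @i1+i2  | pair
2. blt @i3  | no-port BR/BR
3. blt @i4  | no-port BR/MEM
4. st;mulh @i5+i6  | pair
5. or;ld @i7+i8  | pair
6. sub;xor @i9+i10  | pair
7. sub;xor @i11+i12  | pair
8. bne @i13  | tail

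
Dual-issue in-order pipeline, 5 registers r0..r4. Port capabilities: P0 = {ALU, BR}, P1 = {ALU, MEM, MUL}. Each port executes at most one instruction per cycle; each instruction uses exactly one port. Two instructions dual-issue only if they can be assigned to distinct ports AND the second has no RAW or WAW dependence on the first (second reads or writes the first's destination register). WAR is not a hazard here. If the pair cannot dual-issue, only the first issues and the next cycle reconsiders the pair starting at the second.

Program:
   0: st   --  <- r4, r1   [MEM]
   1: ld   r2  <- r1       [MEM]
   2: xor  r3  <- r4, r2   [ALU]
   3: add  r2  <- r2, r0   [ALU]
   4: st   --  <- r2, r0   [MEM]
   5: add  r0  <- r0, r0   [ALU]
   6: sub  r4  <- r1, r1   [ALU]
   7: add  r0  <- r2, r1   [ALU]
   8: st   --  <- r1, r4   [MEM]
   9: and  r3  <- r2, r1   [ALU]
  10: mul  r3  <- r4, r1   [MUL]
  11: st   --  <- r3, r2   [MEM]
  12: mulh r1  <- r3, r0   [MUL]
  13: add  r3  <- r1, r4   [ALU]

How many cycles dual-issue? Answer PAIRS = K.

0. st.MEM @i0  | no-port MEM/MEM
1. ld.MEM @i1  | RAW r2
2. xor.ALU+add.ALU @i2,i3  | 2-wide
3. st.MEM+add.ALU @i4,i5  | 2-wide
4. sub.ALU+add.ALU @i6,i7  | 2-wide
5. st.MEM+and.ALU @i8,i9  | 2-wide
6. mul.MUL @i10  | no-port MUL/MEM
7. st.MEM @i11  | no-port MEM/MUL
8. mulh.MUL @i12  | RAW r1
9. add.ALU @i13  | tail

PAIRS = 4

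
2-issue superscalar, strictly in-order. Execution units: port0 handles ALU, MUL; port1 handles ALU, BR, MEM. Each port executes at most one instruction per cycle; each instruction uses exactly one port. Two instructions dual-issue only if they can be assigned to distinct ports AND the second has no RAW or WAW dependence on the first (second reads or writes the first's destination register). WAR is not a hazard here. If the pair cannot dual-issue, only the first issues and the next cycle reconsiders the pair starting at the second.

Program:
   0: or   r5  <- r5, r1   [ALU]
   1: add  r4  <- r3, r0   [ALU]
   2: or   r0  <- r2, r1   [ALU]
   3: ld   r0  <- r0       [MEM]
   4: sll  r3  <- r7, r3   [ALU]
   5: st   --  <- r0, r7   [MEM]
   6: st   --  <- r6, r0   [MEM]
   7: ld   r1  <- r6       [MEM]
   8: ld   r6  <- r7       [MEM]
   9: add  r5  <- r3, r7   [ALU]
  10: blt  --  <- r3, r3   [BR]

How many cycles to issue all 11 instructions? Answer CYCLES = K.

CYCLES = 8

  cy0 -> i0/i1 (or.ALU;add.ALU) pair
  cy1 -> i2 (or.ALU) RAW+WAW r0
  cy2 -> i3/i4 (ld.MEM;sll.ALU) pair
  cy3 -> i5 (st.MEM) no-port MEM/MEM
  cy4 -> i6 (st.MEM) no-port MEM/MEM
  cy5 -> i7 (ld.MEM) no-port MEM/MEM
  cy6 -> i8/i9 (ld.MEM;add.ALU) pair
  cy7 -> i10 (blt.BR) tail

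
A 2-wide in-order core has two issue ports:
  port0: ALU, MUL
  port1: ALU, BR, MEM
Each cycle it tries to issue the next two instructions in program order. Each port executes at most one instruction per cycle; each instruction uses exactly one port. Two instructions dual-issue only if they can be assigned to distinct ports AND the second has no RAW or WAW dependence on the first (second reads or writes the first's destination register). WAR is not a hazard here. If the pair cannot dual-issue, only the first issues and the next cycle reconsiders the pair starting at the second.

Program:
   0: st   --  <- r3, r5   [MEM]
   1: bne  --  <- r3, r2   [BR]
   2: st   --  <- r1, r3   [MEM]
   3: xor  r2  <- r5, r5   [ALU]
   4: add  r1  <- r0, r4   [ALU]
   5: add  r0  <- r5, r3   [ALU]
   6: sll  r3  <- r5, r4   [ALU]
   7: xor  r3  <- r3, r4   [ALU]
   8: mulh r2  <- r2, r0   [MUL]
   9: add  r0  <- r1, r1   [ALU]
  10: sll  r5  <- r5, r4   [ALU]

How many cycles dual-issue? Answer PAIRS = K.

PAIRS = 4

#0 head=0: st.MEM i0 no-port MEM/BR
#1 head=1: bne.BR i1 no-port BR/MEM
#2 head=2: st.MEM/xor.ALU i2/i3 dual
#3 head=4: add.ALU/add.ALU i4/i5 dual
#4 head=6: sll.ALU i6 RAW+WAW r3
#5 head=7: xor.ALU/mulh.MUL i7/i8 dual
#6 head=9: add.ALU/sll.ALU i9/i10 dual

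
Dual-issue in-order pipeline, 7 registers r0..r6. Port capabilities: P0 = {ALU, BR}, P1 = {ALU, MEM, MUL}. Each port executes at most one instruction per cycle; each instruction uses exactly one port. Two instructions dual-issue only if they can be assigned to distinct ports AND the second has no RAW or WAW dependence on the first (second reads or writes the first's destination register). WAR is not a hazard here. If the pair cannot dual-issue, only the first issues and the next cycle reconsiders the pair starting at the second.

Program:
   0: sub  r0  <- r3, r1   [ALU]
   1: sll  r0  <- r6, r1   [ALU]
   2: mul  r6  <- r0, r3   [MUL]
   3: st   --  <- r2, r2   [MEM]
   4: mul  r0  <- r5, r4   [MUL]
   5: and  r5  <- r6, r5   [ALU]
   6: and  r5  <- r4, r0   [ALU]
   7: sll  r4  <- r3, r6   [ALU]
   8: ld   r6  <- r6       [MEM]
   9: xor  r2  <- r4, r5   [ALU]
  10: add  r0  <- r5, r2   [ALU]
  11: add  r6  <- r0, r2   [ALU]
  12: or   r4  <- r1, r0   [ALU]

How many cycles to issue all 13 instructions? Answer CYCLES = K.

CYCLES = 9

#0 head=0: sub i0 WAW r0
#1 head=1: sll i1 RAW r0
#2 head=2: mul i2 no-port MUL/MEM
#3 head=3: st i3 no-port MEM/MUL
#4 head=4: mul+and i4/i5 dual
#5 head=6: and+sll i6/i7 dual
#6 head=8: ld+xor i8/i9 dual
#7 head=10: add i10 RAW r0
#8 head=11: add+or i11/i12 dual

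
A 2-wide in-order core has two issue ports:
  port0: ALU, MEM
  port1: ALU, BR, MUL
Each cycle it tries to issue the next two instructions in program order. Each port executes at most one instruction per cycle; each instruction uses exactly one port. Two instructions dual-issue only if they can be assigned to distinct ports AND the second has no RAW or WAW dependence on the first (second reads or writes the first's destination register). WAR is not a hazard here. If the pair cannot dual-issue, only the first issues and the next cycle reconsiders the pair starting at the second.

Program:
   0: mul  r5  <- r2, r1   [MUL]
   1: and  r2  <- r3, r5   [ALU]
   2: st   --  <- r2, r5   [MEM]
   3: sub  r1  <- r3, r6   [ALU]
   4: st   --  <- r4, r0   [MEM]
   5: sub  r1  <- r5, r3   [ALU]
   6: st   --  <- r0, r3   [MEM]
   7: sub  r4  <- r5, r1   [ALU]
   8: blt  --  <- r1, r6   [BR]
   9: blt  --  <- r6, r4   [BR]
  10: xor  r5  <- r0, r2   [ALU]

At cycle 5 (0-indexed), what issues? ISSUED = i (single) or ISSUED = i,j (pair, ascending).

  cy0 -> i0 (mul) RAW r5
  cy1 -> i1 (and) RAW r2
  cy2 -> i2/i3 (st sub) pair
  cy3 -> i4/i5 (st sub) pair
  cy4 -> i6/i7 (st sub) pair
  cy5 -> i8 (blt) no-port BR/BR
  cy6 -> i9/i10 (blt xor) pair

ISSUED = 8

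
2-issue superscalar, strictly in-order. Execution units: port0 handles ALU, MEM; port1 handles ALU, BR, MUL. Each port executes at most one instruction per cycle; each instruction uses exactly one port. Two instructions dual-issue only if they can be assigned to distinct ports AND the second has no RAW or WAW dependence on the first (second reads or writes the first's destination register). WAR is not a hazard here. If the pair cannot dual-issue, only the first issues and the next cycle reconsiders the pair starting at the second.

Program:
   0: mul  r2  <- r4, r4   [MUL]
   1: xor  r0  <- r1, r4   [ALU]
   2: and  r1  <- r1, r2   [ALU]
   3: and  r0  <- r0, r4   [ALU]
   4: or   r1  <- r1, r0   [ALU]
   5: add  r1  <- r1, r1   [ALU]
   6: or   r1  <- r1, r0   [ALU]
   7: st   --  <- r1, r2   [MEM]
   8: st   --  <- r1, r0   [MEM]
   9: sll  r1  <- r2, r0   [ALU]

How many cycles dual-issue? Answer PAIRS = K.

0. mul;xor @i0,i1  | dual
1. and;and @i2,i3  | dual
2. or @i4  | RAW+WAW r1
3. add @i5  | RAW+WAW r1
4. or @i6  | RAW r1
5. st @i7  | no-port MEM/MEM
6. st;sll @i8,i9  | dual

PAIRS = 3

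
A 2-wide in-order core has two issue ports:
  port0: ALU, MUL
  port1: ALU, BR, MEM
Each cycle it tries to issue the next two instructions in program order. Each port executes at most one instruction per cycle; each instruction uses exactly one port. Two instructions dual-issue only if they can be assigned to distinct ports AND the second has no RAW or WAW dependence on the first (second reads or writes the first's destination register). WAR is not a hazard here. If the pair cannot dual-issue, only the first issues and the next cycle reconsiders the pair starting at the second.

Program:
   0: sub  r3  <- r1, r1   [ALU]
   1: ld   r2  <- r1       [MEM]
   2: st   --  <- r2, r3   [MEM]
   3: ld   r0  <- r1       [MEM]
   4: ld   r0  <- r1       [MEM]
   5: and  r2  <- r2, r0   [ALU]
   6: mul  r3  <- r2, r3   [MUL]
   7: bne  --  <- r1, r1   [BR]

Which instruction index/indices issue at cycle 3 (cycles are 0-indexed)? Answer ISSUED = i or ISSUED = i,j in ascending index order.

#0 head=0: sub+ld i0,i1 pair
#1 head=2: st i2 no-port MEM/MEM
#2 head=3: ld i3 no-port MEM/MEM
#3 head=4: ld i4 RAW r0
#4 head=5: and i5 RAW r2
#5 head=6: mul+bne i6,i7 pair

ISSUED = 4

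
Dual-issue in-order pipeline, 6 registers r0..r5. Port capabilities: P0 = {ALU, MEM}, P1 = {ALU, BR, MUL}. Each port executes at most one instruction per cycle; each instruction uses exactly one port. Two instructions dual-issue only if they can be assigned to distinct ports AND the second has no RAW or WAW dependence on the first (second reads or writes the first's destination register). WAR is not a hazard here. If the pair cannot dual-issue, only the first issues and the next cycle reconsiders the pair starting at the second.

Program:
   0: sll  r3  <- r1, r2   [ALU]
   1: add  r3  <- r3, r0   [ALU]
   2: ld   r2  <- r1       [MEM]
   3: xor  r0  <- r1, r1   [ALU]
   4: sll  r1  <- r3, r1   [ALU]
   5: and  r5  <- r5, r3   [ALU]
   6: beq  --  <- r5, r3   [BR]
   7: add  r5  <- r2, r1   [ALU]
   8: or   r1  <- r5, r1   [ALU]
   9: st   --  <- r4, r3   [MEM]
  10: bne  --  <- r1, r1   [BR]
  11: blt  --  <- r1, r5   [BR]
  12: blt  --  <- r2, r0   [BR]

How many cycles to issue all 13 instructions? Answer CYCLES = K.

CYCLES = 9

#0 head=0: sll.ALU i0 RAW+WAW r3
#1 head=1: add.ALU/ld.MEM i1&i2 dual
#2 head=3: xor.ALU/sll.ALU i3&i4 dual
#3 head=5: and.ALU i5 RAW r5
#4 head=6: beq.BR/add.ALU i6&i7 dual
#5 head=8: or.ALU/st.MEM i8&i9 dual
#6 head=10: bne.BR i10 no-port BR/BR
#7 head=11: blt.BR i11 no-port BR/BR
#8 head=12: blt.BR i12 tail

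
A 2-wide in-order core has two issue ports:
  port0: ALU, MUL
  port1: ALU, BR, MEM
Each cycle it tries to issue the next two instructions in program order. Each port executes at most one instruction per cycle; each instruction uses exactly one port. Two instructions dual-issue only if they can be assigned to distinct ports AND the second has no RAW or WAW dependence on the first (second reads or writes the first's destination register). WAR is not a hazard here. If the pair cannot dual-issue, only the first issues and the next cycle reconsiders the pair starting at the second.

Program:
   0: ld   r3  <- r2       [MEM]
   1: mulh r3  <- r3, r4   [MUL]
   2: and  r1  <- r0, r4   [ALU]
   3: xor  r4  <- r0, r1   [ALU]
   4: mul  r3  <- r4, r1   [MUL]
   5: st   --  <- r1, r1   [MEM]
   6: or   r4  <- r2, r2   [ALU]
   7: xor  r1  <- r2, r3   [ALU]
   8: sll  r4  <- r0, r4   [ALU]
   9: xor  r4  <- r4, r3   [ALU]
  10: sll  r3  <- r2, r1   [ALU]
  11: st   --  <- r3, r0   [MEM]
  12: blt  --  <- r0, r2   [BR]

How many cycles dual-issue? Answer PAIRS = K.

PAIRS = 4

0. ld @i0  | RAW+WAW r3
1. mulh and @i1&i2  | dual
2. xor @i3  | RAW r4
3. mul st @i4&i5  | dual
4. or xor @i6&i7  | dual
5. sll @i8  | RAW+WAW r4
6. xor sll @i9&i10  | dual
7. st @i11  | no-port MEM/BR
8. blt @i12  | tail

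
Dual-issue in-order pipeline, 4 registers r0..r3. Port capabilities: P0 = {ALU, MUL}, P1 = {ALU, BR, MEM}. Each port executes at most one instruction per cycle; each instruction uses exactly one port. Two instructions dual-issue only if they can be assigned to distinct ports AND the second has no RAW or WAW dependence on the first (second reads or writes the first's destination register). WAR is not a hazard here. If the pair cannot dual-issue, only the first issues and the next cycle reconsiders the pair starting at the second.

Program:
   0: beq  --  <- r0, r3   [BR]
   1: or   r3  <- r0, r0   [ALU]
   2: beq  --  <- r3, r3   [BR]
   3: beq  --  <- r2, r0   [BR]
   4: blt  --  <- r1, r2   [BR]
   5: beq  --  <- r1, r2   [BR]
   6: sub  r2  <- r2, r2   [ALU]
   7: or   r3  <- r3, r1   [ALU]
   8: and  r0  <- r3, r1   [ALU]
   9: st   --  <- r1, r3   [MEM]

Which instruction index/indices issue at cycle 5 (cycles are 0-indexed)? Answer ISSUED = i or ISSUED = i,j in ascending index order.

ISSUED = 7

#0 head=0: beq+or i0/i1 2-wide
#1 head=2: beq i2 no-port BR/BR
#2 head=3: beq i3 no-port BR/BR
#3 head=4: blt i4 no-port BR/BR
#4 head=5: beq+sub i5/i6 2-wide
#5 head=7: or i7 RAW r3
#6 head=8: and+st i8/i9 2-wide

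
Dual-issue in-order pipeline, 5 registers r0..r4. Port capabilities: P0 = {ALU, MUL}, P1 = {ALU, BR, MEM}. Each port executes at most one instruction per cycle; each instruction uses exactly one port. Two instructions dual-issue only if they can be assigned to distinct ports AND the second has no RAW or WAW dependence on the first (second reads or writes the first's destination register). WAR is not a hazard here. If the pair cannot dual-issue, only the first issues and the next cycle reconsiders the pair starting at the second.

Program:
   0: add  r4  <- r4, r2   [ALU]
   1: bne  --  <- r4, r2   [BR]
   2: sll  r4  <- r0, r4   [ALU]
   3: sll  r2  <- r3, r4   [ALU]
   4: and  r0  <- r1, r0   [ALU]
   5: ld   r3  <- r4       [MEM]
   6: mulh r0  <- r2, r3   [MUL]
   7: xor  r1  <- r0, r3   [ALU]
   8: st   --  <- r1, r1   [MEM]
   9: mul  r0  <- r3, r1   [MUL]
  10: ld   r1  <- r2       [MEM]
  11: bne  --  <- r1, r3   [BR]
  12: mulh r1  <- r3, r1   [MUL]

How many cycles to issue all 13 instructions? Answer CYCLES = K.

[0] i0  add.ALU  -- RAW r4
[1] i1/i2  bne.BR sll.ALU  -- 2-wide
[2] i3/i4  sll.ALU and.ALU  -- 2-wide
[3] i5  ld.MEM  -- RAW r3
[4] i6  mulh.MUL  -- RAW r0
[5] i7  xor.ALU  -- RAW r1
[6] i8/i9  st.MEM mul.MUL  -- 2-wide
[7] i10  ld.MEM  -- no-port MEM/BR
[8] i11/i12  bne.BR mulh.MUL  -- 2-wide

CYCLES = 9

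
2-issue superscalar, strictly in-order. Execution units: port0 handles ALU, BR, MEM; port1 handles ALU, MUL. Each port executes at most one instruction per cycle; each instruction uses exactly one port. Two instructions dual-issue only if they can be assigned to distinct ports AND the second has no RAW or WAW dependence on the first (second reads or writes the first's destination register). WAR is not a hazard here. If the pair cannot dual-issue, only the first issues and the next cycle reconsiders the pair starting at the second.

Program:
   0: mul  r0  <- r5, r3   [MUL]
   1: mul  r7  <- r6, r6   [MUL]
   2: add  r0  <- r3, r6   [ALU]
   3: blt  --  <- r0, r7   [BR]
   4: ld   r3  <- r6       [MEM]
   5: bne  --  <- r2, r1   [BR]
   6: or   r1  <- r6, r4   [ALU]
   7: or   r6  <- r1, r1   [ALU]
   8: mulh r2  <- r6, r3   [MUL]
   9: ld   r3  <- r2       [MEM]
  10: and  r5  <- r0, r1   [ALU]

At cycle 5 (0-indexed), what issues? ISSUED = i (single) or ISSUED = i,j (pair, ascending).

  cy0 -> i0 (mul.MUL) no-port MUL/MUL
  cy1 -> i1+i2 (mul.MUL+add.ALU) 2-wide
  cy2 -> i3 (blt.BR) no-port BR/MEM
  cy3 -> i4 (ld.MEM) no-port MEM/BR
  cy4 -> i5+i6 (bne.BR+or.ALU) 2-wide
  cy5 -> i7 (or.ALU) RAW r6
  cy6 -> i8 (mulh.MUL) RAW r2
  cy7 -> i9+i10 (ld.MEM+and.ALU) 2-wide

ISSUED = 7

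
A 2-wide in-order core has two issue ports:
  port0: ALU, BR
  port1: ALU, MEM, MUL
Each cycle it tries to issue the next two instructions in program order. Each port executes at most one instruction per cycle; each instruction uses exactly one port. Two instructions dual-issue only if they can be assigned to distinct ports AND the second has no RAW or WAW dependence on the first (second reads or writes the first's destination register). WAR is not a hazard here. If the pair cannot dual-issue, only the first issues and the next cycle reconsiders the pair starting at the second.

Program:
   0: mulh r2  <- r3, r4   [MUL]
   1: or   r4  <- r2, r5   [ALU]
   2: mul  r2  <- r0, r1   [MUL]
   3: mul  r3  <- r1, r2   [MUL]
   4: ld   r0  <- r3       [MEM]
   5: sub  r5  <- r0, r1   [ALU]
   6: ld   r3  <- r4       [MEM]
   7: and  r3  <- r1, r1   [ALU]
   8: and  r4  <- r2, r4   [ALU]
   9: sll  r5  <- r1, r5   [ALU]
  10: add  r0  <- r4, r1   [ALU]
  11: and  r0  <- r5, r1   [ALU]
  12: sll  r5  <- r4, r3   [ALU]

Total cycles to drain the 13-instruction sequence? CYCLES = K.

CYCLES = 8

t=0 i0:mulh ; RAW r2
t=1 i1/i2:or mul ; dual
t=2 i3:mul ; no-port MUL/MEM
t=3 i4:ld ; RAW r0
t=4 i5/i6:sub ld ; dual
t=5 i7/i8:and and ; dual
t=6 i9/i10:sll add ; dual
t=7 i11/i12:and sll ; dual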